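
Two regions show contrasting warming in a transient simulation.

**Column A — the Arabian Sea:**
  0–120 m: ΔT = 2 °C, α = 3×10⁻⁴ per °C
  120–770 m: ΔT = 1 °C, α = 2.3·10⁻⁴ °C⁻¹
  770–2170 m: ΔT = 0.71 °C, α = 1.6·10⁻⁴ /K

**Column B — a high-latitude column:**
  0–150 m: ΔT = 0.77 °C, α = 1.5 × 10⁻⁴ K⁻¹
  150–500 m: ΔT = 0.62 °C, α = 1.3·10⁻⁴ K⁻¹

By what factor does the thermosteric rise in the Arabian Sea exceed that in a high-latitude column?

A 2 × 120 × 3×10⁻⁴ = 0.07200 m
A Layer 2: 1 × 2.3×10⁻⁴ × 650 = 0.14950 m
A Layer 3: 0.71 × 1.6×10⁻⁴ × 1400 = 0.15904 m
A total: 0.38054 m
B Layer 1: 1.5×10⁻⁴ × 150 × 0.77 = 0.017325 m
B Layer 2: 350 × 1.3×10⁻⁴ × 0.62 = 0.02821 m
B total: 0.045535 m
Ratio: 0.38054 / 0.045535 ≈ 8.357

≈ 8.4×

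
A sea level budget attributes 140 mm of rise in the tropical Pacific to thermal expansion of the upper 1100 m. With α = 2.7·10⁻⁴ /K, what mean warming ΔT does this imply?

about 0.471 °C

ΔT = Δh/(αH) = 0.14 / (2.7×10⁻⁴ × 1100) ≈ 0.4714 °C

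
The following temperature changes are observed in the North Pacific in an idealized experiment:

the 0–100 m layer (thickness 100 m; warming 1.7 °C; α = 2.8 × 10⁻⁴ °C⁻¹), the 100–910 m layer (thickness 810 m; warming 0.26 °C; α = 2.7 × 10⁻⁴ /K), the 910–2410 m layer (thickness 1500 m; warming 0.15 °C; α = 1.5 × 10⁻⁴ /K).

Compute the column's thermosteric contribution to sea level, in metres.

about 0.138 m

0–100 m: 2.8×10⁻⁴ × 1.7 × 100 = 0.04760 m
100–910 m: 810 × 2.7×10⁻⁴ × 0.26 = 0.056862 m
910–2410 m: 1500 × 0.15 × 1.5×10⁻⁴ = 0.03375 m
Δh = 0.04760 + 0.056862 + 0.03375 = 0.138212 m ≈ 0.138 m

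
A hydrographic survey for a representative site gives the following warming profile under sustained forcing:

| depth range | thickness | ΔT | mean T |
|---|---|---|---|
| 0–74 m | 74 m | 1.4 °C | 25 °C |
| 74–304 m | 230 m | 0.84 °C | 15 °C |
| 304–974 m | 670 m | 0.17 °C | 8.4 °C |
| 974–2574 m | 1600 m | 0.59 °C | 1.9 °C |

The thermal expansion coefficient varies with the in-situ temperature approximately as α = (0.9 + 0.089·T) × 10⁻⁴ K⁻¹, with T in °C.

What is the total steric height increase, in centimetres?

Layer 1: α = (0.9 + 0.089×25)×10⁻⁴ = 3.125×10⁻⁴ K⁻¹
Layer 2: α = (0.9 + 0.089×15)×10⁻⁴ = 2.235×10⁻⁴ K⁻¹
Layer 3: α = (0.9 + 0.089×8.4)×10⁻⁴ = 1.6476×10⁻⁴ K⁻¹
Layer 4: α = (0.9 + 0.089×1.9)×10⁻⁴ = 1.0691×10⁻⁴ K⁻¹
0–74 m: 1.4 × 3.125×10⁻⁴ × 74 = 0.032375 m
74–304 m: 230 × 2.235×10⁻⁴ × 0.84 = 0.0431802 m
0.17 × 1.6476×10⁻⁴ × 670 = 0.018766164 m
1600 × 1.0691×10⁻⁴ × 0.59 = 0.10092304 m
Δh = 0.032375 + 0.0431802 + 0.018766164 + 0.10092304 = 0.195244404 m

19.5 cm of thermosteric rise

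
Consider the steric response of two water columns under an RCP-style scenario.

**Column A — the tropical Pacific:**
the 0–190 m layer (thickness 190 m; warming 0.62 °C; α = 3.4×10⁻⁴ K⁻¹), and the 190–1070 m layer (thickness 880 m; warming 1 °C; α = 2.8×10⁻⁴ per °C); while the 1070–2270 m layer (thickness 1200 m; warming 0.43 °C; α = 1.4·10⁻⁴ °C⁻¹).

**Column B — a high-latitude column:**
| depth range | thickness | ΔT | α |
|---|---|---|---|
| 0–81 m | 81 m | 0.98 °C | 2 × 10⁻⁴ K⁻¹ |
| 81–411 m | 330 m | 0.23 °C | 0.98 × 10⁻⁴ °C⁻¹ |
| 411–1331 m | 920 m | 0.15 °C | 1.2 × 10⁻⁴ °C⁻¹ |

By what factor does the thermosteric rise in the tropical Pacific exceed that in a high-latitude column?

9.0

A 3.4×10⁻⁴ × 0.62 × 190 = 0.040052 m
A 190–1070 m: 880 × 2.8×10⁻⁴ × 1 = 0.24640 m
A Layer 3: 1200 × 0.43 × 1.4×10⁻⁴ = 0.07224 m
A total: 0.358692 m
B 81 × 2×10⁻⁴ × 0.98 = 0.015876 m
B 0.98×10⁻⁴ × 0.23 × 330 = 0.0074382 m
B 1.2×10⁻⁴ × 920 × 0.15 = 0.01656 m
B total: 0.0398742 m
Ratio: 0.358692 / 0.0398742 ≈ 8.996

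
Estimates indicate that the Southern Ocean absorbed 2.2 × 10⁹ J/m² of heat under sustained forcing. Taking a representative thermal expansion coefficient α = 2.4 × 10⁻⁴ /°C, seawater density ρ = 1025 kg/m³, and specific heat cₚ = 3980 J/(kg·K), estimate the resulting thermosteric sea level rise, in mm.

Δh = 129 mm

Δh = αQ/(ρcₚ) = 2.4×10⁻⁴ × 2.2×10⁹ / (1025 × 3980) ≈ 0.12943 m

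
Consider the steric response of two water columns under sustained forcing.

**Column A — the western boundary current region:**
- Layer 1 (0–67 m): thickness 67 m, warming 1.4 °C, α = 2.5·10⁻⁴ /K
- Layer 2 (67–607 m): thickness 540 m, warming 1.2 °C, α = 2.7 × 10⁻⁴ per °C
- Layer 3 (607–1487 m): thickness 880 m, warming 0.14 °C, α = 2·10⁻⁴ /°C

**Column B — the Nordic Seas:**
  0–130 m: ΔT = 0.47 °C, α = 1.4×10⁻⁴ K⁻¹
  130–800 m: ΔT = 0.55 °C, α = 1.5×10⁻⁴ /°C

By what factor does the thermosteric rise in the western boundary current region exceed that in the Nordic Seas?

a factor of 3.49

A 0–67 m: 1.4 × 67 × 2.5×10⁻⁴ = 0.02345 m
A 67–607 m: 2.7×10⁻⁴ × 540 × 1.2 = 0.17496 m
A Layer 3: 0.14 × 2×10⁻⁴ × 880 = 0.02464 m
A total: 0.22305 m
B Layer 1: 0.47 × 1.4×10⁻⁴ × 130 = 0.008554 m
B 670 × 0.55 × 1.5×10⁻⁴ = 0.055275 m
B total: 0.063829 m
Ratio: 0.22305 / 0.063829 ≈ 3.494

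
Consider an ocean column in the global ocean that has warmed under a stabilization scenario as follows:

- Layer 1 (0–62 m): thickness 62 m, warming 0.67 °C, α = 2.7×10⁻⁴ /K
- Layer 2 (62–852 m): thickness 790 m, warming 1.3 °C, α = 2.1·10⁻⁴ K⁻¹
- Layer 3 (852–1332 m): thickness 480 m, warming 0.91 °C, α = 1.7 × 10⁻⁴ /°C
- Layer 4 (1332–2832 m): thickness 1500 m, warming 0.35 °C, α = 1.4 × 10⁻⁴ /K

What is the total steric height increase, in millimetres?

Δh = 370 mm

0.67 × 62 × 2.7×10⁻⁴ = 0.0112158 m
2.1×10⁻⁴ × 790 × 1.3 = 0.21567 m
852–1332 m: 480 × 0.91 × 1.7×10⁻⁴ = 0.074256 m
1.4×10⁻⁴ × 1500 × 0.35 = 0.07350 m
Δh = 0.0112158 + 0.21567 + 0.074256 + 0.07350 = 0.3746418 m ≈ 370 mm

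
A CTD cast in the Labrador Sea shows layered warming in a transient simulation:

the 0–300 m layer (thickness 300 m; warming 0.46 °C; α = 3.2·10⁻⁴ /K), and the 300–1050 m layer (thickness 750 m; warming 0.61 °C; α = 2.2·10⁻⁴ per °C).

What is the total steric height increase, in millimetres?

140 mm

0.46 × 300 × 3.2×10⁻⁴ = 0.04416 m
Layer 2: 0.61 × 2.2×10⁻⁴ × 750 = 0.10065 m
Δh = 0.04416 + 0.10065 = 0.14481 m ≈ 140 mm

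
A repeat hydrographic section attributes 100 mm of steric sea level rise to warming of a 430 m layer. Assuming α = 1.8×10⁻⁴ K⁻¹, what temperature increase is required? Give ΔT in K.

ΔT = Δh/(αH) = 0.1 / (1.8×10⁻⁴ × 430) ≈ 1.292 K

ΔT ≈ 1.29 K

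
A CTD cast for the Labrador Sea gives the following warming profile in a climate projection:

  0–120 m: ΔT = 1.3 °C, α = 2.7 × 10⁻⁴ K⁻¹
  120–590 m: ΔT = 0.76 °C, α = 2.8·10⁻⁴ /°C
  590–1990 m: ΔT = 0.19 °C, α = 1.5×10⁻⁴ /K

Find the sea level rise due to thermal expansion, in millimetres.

Layer 1: 2.7×10⁻⁴ × 1.3 × 120 = 0.04212 m
2.8×10⁻⁴ × 470 × 0.76 = 0.100016 m
Layer 3: 1.5×10⁻⁴ × 0.19 × 1400 = 0.03990 m
Δh = 0.04212 + 0.100016 + 0.03990 = 0.182036 m

182 mm of thermosteric rise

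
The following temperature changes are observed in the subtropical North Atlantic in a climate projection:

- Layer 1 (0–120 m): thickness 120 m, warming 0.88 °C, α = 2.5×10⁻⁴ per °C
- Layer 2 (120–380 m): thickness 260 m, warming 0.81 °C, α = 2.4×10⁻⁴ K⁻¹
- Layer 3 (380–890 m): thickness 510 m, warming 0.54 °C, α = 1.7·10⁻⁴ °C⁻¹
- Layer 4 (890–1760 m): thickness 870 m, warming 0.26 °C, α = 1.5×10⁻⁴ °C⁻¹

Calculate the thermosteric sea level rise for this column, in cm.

0–120 m: 120 × 2.5×10⁻⁴ × 0.88 = 0.02640 m
Layer 2: 2.4×10⁻⁴ × 260 × 0.81 = 0.050544 m
510 × 0.54 × 1.7×10⁻⁴ = 0.046818 m
Layer 4: 0.26 × 870 × 1.5×10⁻⁴ = 0.03393 m
Δh = 0.02640 + 0.050544 + 0.046818 + 0.03393 = 0.157692 m ≈ 15.8 cm

about 15.8 cm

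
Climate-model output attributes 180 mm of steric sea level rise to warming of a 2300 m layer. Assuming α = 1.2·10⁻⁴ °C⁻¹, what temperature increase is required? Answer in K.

ΔT = Δh/(αH) = 0.18 / (1.2×10⁻⁴ × 2300) ≈ 0.6522 K

0.652 K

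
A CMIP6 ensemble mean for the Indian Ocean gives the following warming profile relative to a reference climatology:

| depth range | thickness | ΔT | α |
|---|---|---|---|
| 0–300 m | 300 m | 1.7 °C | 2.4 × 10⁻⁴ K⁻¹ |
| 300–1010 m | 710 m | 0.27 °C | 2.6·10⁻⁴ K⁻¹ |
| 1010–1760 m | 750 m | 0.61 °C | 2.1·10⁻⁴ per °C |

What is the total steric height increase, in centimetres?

about 26.8 cm

Layer 1: 300 × 1.7 × 2.4×10⁻⁴ = 0.12240 m
300–1010 m: 710 × 0.27 × 2.6×10⁻⁴ = 0.049842 m
1010–1760 m: 0.61 × 2.1×10⁻⁴ × 750 = 0.096075 m
Δh = 0.12240 + 0.049842 + 0.096075 = 0.268317 m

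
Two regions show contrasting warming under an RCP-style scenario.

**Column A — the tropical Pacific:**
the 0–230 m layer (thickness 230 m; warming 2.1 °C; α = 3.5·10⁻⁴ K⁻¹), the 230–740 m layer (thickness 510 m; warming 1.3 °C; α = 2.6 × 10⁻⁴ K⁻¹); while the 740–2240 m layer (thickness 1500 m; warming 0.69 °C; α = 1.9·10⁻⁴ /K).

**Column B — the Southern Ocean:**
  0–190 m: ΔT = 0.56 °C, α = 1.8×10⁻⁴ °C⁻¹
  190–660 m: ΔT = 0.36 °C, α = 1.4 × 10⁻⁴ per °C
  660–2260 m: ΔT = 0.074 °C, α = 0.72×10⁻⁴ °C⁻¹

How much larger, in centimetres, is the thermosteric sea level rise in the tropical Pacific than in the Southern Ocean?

Δh_A − Δh_B ≈ 49 cm

A 3.5×10⁻⁴ × 2.1 × 230 = 0.16905 m
A 230–740 m: 1.3 × 510 × 2.6×10⁻⁴ = 0.17238 m
A 1500 × 1.9×10⁻⁴ × 0.69 = 0.19665 m
A total: 0.53808 m
B 0–190 m: 190 × 1.8×10⁻⁴ × 0.56 = 0.019152 m
B Layer 2: 0.36 × 1.4×10⁻⁴ × 470 = 0.023688 m
B 660–2260 m: 0.074 × 0.72×10⁻⁴ × 1600 = 0.0085248 m
B total: 0.0513648 m
Difference: 0.53808 − 0.0513648 = 0.4867152 m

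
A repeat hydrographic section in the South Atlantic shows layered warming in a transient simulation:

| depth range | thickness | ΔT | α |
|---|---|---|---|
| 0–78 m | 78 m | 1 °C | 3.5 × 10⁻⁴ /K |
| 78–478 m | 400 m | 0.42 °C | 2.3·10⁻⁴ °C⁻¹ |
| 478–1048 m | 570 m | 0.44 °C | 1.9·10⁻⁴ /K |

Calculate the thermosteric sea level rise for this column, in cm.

Δh = 11 cm

0–78 m: 1 × 3.5×10⁻⁴ × 78 = 0.02730 m
2.3×10⁻⁴ × 400 × 0.42 = 0.03864 m
478–1048 m: 1.9×10⁻⁴ × 570 × 0.44 = 0.047652 m
Δh = 0.02730 + 0.03864 + 0.047652 = 0.113592 m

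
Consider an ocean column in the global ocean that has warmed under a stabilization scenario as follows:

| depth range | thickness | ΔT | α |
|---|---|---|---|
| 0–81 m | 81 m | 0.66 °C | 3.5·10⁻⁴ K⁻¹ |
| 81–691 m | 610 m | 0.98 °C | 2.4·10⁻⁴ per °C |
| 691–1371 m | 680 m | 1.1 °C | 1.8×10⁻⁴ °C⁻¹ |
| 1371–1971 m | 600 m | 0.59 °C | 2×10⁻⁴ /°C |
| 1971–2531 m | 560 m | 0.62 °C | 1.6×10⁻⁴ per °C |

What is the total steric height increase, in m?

Δh ≈ 0.423 m

81 × 3.5×10⁻⁴ × 0.66 = 0.018711 m
Layer 2: 0.98 × 2.4×10⁻⁴ × 610 = 0.143472 m
1.1 × 1.8×10⁻⁴ × 680 = 0.13464 m
2×10⁻⁴ × 600 × 0.59 = 0.07080 m
1.6×10⁻⁴ × 0.62 × 560 = 0.055552 m
Δh = 0.018711 + 0.143472 + 0.13464 + 0.07080 + 0.055552 = 0.423175 m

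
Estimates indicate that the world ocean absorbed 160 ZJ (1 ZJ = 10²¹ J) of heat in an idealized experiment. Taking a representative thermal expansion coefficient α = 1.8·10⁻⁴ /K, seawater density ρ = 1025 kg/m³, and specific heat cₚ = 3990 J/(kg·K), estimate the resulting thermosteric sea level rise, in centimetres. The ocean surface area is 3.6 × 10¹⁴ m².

about 1.96 cm

Per unit area: Q = 160×10²¹ / (3.6×10¹⁴) ≈ 4.444×10⁸ J/m²
Δh = αQ/(ρcₚ) = 1.8×10⁻⁴ × 4.444×10⁸ / (1025 × 3990) ≈ 0.019559 m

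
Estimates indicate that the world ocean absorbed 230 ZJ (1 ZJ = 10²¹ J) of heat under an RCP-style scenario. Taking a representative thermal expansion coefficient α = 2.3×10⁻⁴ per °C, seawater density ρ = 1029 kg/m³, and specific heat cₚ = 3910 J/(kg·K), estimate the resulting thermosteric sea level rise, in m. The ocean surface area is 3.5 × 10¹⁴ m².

Δh = 0.0376 m

Per unit area: Q = 230×10²¹ / (3.5×10¹⁴) ≈ 6.571×10⁸ J/m²
Δh = αQ/(ρcₚ) = 2.3×10⁻⁴ × 6.571×10⁸ / (1029 × 3910) ≈ 0.037564 m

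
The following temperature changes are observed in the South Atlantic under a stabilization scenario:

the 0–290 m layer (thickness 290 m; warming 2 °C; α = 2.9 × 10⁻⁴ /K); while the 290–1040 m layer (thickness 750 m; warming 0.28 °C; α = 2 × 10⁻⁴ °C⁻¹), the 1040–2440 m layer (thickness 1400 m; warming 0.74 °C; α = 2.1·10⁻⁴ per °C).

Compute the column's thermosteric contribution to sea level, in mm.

428 mm

290 × 2.9×10⁻⁴ × 2 = 0.16820 m
Layer 2: 0.28 × 750 × 2×10⁻⁴ = 0.04200 m
Layer 3: 1400 × 2.1×10⁻⁴ × 0.74 = 0.21756 m
Δh = 0.16820 + 0.04200 + 0.21756 = 0.42776 m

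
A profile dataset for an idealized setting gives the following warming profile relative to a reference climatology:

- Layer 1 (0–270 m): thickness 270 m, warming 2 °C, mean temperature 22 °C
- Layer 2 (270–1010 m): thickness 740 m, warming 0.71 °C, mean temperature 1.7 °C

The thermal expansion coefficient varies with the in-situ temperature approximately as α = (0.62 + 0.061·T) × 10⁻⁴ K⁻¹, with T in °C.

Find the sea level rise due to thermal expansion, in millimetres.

Layer 1: α = (0.62 + 0.061×22)×10⁻⁴ = 1.962×10⁻⁴ K⁻¹
Layer 2: α = (0.62 + 0.061×1.7)×10⁻⁴ = 0.7237×10⁻⁴ K⁻¹
0–270 m: 1.962×10⁻⁴ × 270 × 2 = 0.105948 m
270–1010 m: 0.71 × 740 × 0.7237×10⁻⁴ = 0.038023198 m
Δh = 0.105948 + 0.038023198 = 0.143971198 m ≈ 144 mm

Δh ≈ 144 mm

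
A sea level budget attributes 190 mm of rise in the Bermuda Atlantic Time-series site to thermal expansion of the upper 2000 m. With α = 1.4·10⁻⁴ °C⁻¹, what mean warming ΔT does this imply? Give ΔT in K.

ΔT = Δh/(αH) = 0.19 / (1.4×10⁻⁴ × 2000) ≈ 0.6786 K

about 0.679 K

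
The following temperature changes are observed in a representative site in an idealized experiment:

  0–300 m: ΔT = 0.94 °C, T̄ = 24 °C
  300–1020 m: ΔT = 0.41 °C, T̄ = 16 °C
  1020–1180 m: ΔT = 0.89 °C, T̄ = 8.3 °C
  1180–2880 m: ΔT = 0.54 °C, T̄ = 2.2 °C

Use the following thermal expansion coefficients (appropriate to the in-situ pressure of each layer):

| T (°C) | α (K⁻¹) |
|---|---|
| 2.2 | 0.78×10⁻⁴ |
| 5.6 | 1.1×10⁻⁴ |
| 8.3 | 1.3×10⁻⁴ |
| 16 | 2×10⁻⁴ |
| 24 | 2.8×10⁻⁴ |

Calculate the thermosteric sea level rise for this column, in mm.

Layer 1 at 24 °C → α = 2.8×10⁻⁴ K⁻¹
Layer 2 at 16 °C → α = 2×10⁻⁴ K⁻¹
Layer 3 at 8.3 °C → α = 1.3×10⁻⁴ K⁻¹
Layer 4 at 2.2 °C → α = 0.78×10⁻⁴ K⁻¹
2.8×10⁻⁴ × 0.94 × 300 = 0.07896 m
Layer 2: 2×10⁻⁴ × 0.41 × 720 = 0.05904 m
Layer 3: 1.3×10⁻⁴ × 0.89 × 160 = 0.018512 m
Layer 4: 0.54 × 0.78×10⁻⁴ × 1700 = 0.071604 m
Δh = 0.07896 + 0.05904 + 0.018512 + 0.071604 = 0.228116 m ≈ 228 mm

228 mm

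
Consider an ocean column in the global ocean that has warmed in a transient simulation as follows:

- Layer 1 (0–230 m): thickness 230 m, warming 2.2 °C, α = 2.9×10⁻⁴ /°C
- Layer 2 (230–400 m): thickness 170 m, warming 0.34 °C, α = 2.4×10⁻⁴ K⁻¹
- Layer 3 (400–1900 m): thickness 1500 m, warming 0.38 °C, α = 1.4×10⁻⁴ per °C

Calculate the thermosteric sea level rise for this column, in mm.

Δh ≈ 240 mm

Layer 1: 2.2 × 2.9×10⁻⁴ × 230 = 0.14674 m
170 × 0.34 × 2.4×10⁻⁴ = 0.013872 m
400–1900 m: 0.38 × 1500 × 1.4×10⁻⁴ = 0.07980 m
Δh = 0.14674 + 0.013872 + 0.07980 = 0.240412 m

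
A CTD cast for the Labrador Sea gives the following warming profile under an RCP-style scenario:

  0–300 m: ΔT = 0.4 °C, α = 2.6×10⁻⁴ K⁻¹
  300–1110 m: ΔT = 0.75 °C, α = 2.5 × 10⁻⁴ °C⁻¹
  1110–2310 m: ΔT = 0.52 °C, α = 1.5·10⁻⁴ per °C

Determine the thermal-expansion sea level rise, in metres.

Layer 1: 300 × 0.4 × 2.6×10⁻⁴ = 0.03120 m
2.5×10⁻⁴ × 0.75 × 810 = 0.151875 m
1110–2310 m: 1.5×10⁻⁴ × 0.52 × 1200 = 0.09360 m
Δh = 0.03120 + 0.151875 + 0.09360 = 0.276675 m ≈ 0.28 m

0.28 m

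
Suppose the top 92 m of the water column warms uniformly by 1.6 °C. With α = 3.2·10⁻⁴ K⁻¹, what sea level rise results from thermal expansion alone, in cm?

about 4.71 cm

Δh = αΔT·H = 3.2×10⁻⁴ × 1.6 × 92 = 0.047104 m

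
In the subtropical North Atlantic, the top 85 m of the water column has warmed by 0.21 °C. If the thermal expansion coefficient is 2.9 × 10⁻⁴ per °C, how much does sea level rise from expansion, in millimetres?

5.18 mm

Δh = αΔT·H = 2.9×10⁻⁴ × 0.21 × 85 = 0.0051765 m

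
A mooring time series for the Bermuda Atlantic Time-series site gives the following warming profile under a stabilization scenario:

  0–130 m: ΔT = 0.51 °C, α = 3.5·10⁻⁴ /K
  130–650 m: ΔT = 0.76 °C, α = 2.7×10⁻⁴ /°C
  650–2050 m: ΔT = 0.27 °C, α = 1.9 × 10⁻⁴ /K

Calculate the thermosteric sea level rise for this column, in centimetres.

20.2 cm of thermosteric rise

Layer 1: 0.51 × 3.5×10⁻⁴ × 130 = 0.023205 m
520 × 0.76 × 2.7×10⁻⁴ = 0.106704 m
Layer 3: 1.9×10⁻⁴ × 1400 × 0.27 = 0.07182 m
Δh = 0.023205 + 0.106704 + 0.07182 = 0.201729 m ≈ 20.2 cm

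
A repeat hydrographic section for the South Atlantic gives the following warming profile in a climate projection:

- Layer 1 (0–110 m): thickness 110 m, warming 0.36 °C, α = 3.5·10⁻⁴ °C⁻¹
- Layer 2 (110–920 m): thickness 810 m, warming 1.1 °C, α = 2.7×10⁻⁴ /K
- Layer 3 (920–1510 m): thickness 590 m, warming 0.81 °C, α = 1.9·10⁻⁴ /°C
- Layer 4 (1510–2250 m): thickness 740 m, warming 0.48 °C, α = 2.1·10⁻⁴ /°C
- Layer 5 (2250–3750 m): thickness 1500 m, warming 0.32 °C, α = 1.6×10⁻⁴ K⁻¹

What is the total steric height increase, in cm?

50 cm of thermosteric rise

Layer 1: 110 × 0.36 × 3.5×10⁻⁴ = 0.01386 m
2.7×10⁻⁴ × 810 × 1.1 = 0.24057 m
Layer 3: 0.81 × 1.9×10⁻⁴ × 590 = 0.090801 m
1510–2250 m: 2.1×10⁻⁴ × 740 × 0.48 = 0.074592 m
1500 × 0.32 × 1.6×10⁻⁴ = 0.07680 m
Δh = 0.01386 + 0.24057 + 0.090801 + 0.074592 + 0.07680 = 0.496623 m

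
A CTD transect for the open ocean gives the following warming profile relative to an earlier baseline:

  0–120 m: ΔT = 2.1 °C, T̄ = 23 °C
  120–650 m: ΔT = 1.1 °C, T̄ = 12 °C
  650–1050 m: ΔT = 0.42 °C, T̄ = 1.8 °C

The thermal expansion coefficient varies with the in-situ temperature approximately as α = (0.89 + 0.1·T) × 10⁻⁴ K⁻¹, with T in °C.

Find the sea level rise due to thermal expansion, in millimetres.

220 mm

Layer 1: α = (0.89 + 0.1×23)×10⁻⁴ = 3.19×10⁻⁴ K⁻¹
Layer 2: α = (0.89 + 0.1×12)×10⁻⁴ = 2.09×10⁻⁴ K⁻¹
Layer 3: α = (0.89 + 0.1×1.8)×10⁻⁴ = 1.07×10⁻⁴ K⁻¹
Layer 1: 2.1 × 120 × 3.19×10⁻⁴ = 0.080388 m
Layer 2: 1.1 × 2.09×10⁻⁴ × 530 = 0.121847 m
650–1050 m: 1.07×10⁻⁴ × 400 × 0.42 = 0.017976 m
Δh = 0.080388 + 0.121847 + 0.017976 = 0.220211 m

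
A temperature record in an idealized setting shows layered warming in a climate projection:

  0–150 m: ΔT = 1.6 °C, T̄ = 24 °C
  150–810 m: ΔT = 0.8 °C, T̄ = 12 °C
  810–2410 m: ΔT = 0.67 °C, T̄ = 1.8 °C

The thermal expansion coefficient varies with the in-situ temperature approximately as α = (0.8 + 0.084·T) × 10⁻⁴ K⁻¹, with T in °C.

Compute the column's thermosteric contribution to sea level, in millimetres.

Δh = 265 mm

Layer 1: α = (0.8 + 0.084×24)×10⁻⁴ = 2.816×10⁻⁴ K⁻¹
Layer 2: α = (0.8 + 0.084×12)×10⁻⁴ = 1.808×10⁻⁴ K⁻¹
Layer 3: α = (0.8 + 0.084×1.8)×10⁻⁴ = 0.9512×10⁻⁴ K⁻¹
0–150 m: 1.6 × 150 × 2.816×10⁻⁴ = 0.067584 m
Layer 2: 660 × 1.808×10⁻⁴ × 0.8 = 0.0954624 m
0.67 × 0.9512×10⁻⁴ × 1600 = 0.10196864 m
Δh = 0.067584 + 0.0954624 + 0.10196864 = 0.26501504 m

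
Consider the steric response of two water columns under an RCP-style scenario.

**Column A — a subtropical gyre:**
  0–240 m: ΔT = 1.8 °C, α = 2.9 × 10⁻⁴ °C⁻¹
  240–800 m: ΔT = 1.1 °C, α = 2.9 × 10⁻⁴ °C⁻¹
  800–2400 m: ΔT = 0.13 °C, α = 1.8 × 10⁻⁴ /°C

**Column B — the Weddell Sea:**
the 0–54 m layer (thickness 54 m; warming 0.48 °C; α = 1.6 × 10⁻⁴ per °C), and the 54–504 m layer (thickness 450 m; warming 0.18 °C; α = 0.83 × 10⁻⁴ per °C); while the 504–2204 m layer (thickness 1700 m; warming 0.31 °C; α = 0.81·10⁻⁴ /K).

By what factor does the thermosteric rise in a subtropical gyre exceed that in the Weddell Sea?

A 0–240 m: 1.8 × 240 × 2.9×10⁻⁴ = 0.12528 m
A 240–800 m: 2.9×10⁻⁴ × 1.1 × 560 = 0.17864 m
A 800–2400 m: 1600 × 1.8×10⁻⁴ × 0.13 = 0.03744 m
A total: 0.34136 m
B Layer 1: 54 × 0.48 × 1.6×10⁻⁴ = 0.0041472 m
B 54–504 m: 0.83×10⁻⁴ × 0.18 × 450 = 0.006723 m
B 504–2204 m: 1700 × 0.31 × 0.81×10⁻⁴ = 0.042687 m
B total: 0.0535572 m
Ratio: 0.34136 / 0.0535572 ≈ 6.374

a factor of 6.4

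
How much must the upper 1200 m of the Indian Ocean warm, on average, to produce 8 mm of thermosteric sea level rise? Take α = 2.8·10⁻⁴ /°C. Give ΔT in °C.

ΔT = Δh/(αH) = 0.008 / (2.8×10⁻⁴ × 1200) ≈ 0.02381 °C

about 0.024 °C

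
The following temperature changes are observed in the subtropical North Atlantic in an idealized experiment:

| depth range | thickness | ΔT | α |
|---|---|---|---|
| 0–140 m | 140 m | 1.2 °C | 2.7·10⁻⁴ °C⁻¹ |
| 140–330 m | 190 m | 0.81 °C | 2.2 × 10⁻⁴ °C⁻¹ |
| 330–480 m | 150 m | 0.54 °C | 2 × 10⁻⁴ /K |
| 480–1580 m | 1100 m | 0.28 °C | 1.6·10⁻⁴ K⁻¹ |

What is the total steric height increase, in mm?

145 mm of thermosteric rise

140 × 2.7×10⁻⁴ × 1.2 = 0.04536 m
140–330 m: 190 × 2.2×10⁻⁴ × 0.81 = 0.033858 m
150 × 2×10⁻⁴ × 0.54 = 0.01620 m
Layer 4: 0.28 × 1100 × 1.6×10⁻⁴ = 0.04928 m
Δh = 0.04536 + 0.033858 + 0.01620 + 0.04928 = 0.144698 m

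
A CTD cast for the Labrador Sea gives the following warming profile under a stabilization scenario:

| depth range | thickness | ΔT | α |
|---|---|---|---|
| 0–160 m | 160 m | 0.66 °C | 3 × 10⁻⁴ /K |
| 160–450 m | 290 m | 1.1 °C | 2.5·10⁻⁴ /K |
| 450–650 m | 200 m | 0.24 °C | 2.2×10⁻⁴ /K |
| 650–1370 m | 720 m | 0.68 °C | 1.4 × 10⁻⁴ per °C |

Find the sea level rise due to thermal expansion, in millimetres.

191 mm

0–160 m: 160 × 3×10⁻⁴ × 0.66 = 0.03168 m
160–450 m: 2.5×10⁻⁴ × 1.1 × 290 = 0.07975 m
Layer 3: 200 × 0.24 × 2.2×10⁻⁴ = 0.01056 m
720 × 0.68 × 1.4×10⁻⁴ = 0.068544 m
Δh = 0.03168 + 0.07975 + 0.01056 + 0.068544 = 0.190534 m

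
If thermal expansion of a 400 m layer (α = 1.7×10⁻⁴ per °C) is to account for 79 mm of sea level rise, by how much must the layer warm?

ΔT = Δh/(αH) = 0.079 / (1.7×10⁻⁴ × 400) ≈ 1.162 K

about 1.2 K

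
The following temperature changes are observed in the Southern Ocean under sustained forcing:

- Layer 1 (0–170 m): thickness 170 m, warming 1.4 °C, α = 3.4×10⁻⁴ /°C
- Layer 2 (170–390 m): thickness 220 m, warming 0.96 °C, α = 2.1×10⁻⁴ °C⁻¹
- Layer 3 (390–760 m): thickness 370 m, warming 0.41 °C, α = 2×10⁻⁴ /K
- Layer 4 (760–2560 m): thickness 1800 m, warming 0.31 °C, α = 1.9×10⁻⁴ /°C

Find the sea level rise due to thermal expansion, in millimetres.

260 mm of thermosteric rise

Layer 1: 3.4×10⁻⁴ × 1.4 × 170 = 0.08092 m
220 × 0.96 × 2.1×10⁻⁴ = 0.044352 m
Layer 3: 2×10⁻⁴ × 370 × 0.41 = 0.03034 m
1800 × 0.31 × 1.9×10⁻⁴ = 0.10602 m
Δh = 0.08092 + 0.044352 + 0.03034 + 0.10602 = 0.261632 m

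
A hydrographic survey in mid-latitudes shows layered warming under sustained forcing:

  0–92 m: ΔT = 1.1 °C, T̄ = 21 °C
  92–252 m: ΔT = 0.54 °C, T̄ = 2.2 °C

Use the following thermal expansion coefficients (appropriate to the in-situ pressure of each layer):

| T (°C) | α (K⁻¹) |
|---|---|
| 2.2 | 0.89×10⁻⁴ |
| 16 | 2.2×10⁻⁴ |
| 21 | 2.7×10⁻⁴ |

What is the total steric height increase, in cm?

Layer 1 at 21 °C → α = 2.7×10⁻⁴ K⁻¹
Layer 2 at 2.2 °C → α = 0.89×10⁻⁴ K⁻¹
Layer 1: 1.1 × 2.7×10⁻⁴ × 92 = 0.027324 m
160 × 0.89×10⁻⁴ × 0.54 = 0.0076896 m
Δh = 0.027324 + 0.0076896 = 0.0350136 m

Δh ≈ 3.50 cm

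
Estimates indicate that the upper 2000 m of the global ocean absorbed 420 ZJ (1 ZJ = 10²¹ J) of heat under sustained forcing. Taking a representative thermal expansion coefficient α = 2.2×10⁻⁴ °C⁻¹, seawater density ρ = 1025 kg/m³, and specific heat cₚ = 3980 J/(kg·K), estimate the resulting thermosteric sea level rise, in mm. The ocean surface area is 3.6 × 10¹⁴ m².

Per unit area: Q = 420×10²¹ / (3.6×10¹⁴) ≈ 1.167×10⁹ J/m²
Δh = αQ/(ρcₚ) = 2.2×10⁻⁴ × 1.167×10⁹ / (1025 × 3980) ≈ 0.062934 m

about 62.9 mm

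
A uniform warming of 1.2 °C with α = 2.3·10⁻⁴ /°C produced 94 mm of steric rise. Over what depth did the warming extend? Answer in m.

H ≈ 340 m

H = Δh/(αΔT) = 0.094 / (2.3×10⁻⁴ × 1.2) ≈ 340.6 m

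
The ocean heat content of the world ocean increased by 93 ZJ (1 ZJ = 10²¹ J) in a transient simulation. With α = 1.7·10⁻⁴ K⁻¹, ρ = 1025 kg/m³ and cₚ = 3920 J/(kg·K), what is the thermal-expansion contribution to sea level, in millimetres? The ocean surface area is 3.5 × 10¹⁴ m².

Δh = 11.2 mm

Per unit area: Q = 93×10²¹ / (3.5×10¹⁴) ≈ 2.657×10⁸ J/m²
Δh = αQ/(ρcₚ) = 1.7×10⁻⁴ × 2.657×10⁸ / (1025 × 3920) ≈ 0.011242 m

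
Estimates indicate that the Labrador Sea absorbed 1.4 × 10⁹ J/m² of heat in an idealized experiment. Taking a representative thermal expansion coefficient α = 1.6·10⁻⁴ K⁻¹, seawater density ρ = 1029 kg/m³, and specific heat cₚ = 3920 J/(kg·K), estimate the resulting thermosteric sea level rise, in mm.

56 mm

Δh = αQ/(ρcₚ) = 1.6×10⁻⁴ × 1.4×10⁹ / (1029 × 3920) ≈ 0.055532 m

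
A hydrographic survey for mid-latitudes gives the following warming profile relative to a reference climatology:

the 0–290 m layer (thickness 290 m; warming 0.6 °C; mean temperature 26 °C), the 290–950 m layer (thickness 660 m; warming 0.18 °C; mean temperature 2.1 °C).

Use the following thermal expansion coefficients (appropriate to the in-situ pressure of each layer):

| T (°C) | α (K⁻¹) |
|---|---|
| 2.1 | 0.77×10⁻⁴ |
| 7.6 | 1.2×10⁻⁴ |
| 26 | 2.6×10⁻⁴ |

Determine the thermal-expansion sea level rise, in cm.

Layer 1 at 26 °C → α = 2.6×10⁻⁴ K⁻¹
Layer 2 at 2.1 °C → α = 0.77×10⁻⁴ K⁻¹
0.6 × 2.6×10⁻⁴ × 290 = 0.04524 m
Layer 2: 0.77×10⁻⁴ × 660 × 0.18 = 0.0091476 m
Δh = 0.04524 + 0.0091476 = 0.0543876 m

Δh ≈ 5.4 cm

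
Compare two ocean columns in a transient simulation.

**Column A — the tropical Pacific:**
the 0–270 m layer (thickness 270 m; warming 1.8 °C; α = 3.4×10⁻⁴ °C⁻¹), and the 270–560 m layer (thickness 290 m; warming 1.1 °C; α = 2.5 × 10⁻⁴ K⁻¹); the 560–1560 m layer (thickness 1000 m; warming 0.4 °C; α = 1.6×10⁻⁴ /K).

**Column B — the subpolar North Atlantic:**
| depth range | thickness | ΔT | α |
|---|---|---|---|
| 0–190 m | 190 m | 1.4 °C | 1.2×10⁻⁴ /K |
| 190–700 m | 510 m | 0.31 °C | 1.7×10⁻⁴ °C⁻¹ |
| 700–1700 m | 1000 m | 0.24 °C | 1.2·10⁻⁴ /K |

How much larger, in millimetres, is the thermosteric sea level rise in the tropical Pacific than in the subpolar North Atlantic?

A 3.4×10⁻⁴ × 1.8 × 270 = 0.16524 m
A 270–560 m: 2.5×10⁻⁴ × 1.1 × 290 = 0.07975 m
A 0.4 × 1000 × 1.6×10⁻⁴ = 0.06400 m
A total: 0.30899 m
B Layer 1: 190 × 1.2×10⁻⁴ × 1.4 = 0.03192 m
B 510 × 0.31 × 1.7×10⁻⁴ = 0.026877 m
B 1.2×10⁻⁴ × 0.24 × 1000 = 0.02880 m
B total: 0.087597 m
Difference: 0.30899 − 0.087597 = 0.221393 m

221 mm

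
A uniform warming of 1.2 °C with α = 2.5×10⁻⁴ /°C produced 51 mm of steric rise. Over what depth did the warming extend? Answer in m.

H = Δh/(αΔT) = 0.051 / (2.5×10⁻⁴ × 1.2) = 170.0 m

H ≈ 170 m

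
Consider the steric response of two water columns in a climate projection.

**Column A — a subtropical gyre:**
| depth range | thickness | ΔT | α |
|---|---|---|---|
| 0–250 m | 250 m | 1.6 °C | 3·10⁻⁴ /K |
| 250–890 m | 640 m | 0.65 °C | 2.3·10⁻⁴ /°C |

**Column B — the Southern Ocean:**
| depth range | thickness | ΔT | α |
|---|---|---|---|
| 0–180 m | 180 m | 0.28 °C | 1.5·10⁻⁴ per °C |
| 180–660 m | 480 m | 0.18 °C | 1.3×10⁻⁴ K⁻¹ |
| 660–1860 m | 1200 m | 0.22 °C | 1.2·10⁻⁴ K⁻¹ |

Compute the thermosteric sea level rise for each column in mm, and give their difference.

A 0–250 m: 250 × 1.6 × 3×10⁻⁴ = 0.12000 m
A Layer 2: 0.65 × 640 × 2.3×10⁻⁴ = 0.09568 m
A total: 0.21568 m
B Layer 1: 0.28 × 1.5×10⁻⁴ × 180 = 0.00756 m
B 0.18 × 480 × 1.3×10⁻⁴ = 0.011232 m
B Layer 3: 1.2×10⁻⁴ × 0.22 × 1200 = 0.03168 m
B total: 0.050472 m
Difference: 0.21568 − 0.050472 = 0.165208 m

Δh_A ≈ 220 mm, Δh_B ≈ 50 mm; difference ≈ 170 mm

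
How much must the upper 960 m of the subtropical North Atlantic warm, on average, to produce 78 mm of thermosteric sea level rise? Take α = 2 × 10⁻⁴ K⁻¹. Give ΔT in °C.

ΔT ≈ 0.406 °C

ΔT = Δh/(αH) = 0.078 / (2×10⁻⁴ × 960) ≈ 0.4063 °C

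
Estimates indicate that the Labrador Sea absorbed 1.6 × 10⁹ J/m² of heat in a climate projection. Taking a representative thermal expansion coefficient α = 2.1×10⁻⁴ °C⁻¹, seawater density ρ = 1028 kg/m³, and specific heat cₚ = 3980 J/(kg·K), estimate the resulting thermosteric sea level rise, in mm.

82.1 mm

Δh = αQ/(ρcₚ) = 2.1×10⁻⁴ × 1.6×10⁹ / (1028 × 3980) ≈ 0.082123 m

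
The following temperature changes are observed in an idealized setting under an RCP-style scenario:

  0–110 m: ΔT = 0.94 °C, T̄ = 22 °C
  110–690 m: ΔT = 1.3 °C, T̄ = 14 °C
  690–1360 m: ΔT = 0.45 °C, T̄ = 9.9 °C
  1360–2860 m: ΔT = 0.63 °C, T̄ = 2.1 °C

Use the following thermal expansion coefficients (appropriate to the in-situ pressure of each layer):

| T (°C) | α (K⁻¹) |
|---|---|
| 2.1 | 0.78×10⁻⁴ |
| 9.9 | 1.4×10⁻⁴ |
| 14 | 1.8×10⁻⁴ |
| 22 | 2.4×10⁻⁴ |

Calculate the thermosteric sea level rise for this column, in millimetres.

Layer 1 at 22 °C → α = 2.4×10⁻⁴ K⁻¹
Layer 2 at 14 °C → α = 1.8×10⁻⁴ K⁻¹
Layer 3 at 9.9 °C → α = 1.4×10⁻⁴ K⁻¹
Layer 4 at 2.1 °C → α = 0.78×10⁻⁴ K⁻¹
2.4×10⁻⁴ × 110 × 0.94 = 0.024816 m
Layer 2: 1.3 × 1.8×10⁻⁴ × 580 = 0.13572 m
1.4×10⁻⁴ × 670 × 0.45 = 0.04221 m
0.63 × 1500 × 0.78×10⁻⁴ = 0.07371 m
Δh = 0.024816 + 0.13572 + 0.04221 + 0.07371 = 0.276456 m ≈ 276 mm

Δh ≈ 276 mm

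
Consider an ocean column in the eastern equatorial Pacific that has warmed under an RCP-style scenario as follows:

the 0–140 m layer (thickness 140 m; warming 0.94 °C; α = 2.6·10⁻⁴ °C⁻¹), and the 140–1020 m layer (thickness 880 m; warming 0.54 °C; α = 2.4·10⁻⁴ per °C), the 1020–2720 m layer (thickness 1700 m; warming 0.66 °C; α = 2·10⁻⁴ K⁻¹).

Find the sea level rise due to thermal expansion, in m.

0–140 m: 0.94 × 140 × 2.6×10⁻⁴ = 0.034216 m
140–1020 m: 880 × 2.4×10⁻⁴ × 0.54 = 0.114048 m
Layer 3: 2×10⁻⁴ × 0.66 × 1700 = 0.22440 m
Δh = 0.034216 + 0.114048 + 0.22440 = 0.372664 m ≈ 0.37 m

0.37 m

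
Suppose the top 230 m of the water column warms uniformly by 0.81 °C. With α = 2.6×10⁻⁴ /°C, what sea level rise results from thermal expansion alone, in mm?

Δh = αΔT·H = 2.6×10⁻⁴ × 0.81 × 230 = 0.048438 m

Δh ≈ 48.4 mm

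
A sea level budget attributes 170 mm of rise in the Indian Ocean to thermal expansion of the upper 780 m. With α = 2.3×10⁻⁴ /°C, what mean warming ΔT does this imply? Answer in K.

ΔT = Δh/(αH) = 0.17 / (2.3×10⁻⁴ × 780) ≈ 0.9476 K

about 0.948 K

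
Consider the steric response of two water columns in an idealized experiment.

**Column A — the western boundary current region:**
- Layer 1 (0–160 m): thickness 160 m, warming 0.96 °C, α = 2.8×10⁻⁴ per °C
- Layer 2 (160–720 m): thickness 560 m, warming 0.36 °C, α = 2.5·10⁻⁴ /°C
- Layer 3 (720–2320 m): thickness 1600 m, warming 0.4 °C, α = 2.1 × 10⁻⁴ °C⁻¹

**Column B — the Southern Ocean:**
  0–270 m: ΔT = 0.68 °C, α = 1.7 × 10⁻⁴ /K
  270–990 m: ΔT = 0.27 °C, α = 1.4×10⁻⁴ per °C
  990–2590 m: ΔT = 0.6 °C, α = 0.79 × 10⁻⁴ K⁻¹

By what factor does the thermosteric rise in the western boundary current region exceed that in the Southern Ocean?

1.70

A 0–160 m: 160 × 2.8×10⁻⁴ × 0.96 = 0.043008 m
A 2.5×10⁻⁴ × 560 × 0.36 = 0.05040 m
A 720–2320 m: 0.4 × 2.1×10⁻⁴ × 1600 = 0.13440 m
A total: 0.227808 m
B Layer 1: 270 × 0.68 × 1.7×10⁻⁴ = 0.031212 m
B 270–990 m: 720 × 0.27 × 1.4×10⁻⁴ = 0.027216 m
B Layer 3: 0.79×10⁻⁴ × 1600 × 0.6 = 0.07584 m
B total: 0.134268 m
Ratio: 0.227808 / 0.134268 ≈ 1.697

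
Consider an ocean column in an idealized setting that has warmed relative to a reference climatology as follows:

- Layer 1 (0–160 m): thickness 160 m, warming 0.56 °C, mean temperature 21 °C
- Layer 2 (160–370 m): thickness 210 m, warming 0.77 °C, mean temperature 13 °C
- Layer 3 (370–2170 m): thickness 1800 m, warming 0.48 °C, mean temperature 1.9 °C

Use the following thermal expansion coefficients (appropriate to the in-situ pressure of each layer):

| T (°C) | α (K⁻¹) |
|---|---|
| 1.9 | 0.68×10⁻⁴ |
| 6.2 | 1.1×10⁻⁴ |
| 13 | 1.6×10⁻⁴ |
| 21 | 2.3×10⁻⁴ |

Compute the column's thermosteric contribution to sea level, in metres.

about 0.11 m

Layer 1 at 21 °C → α = 2.3×10⁻⁴ K⁻¹
Layer 2 at 13 °C → α = 1.6×10⁻⁴ K⁻¹
Layer 3 at 1.9 °C → α = 0.68×10⁻⁴ K⁻¹
0–160 m: 2.3×10⁻⁴ × 0.56 × 160 = 0.020608 m
Layer 2: 210 × 1.6×10⁻⁴ × 0.77 = 0.025872 m
1800 × 0.68×10⁻⁴ × 0.48 = 0.058752 m
Δh = 0.020608 + 0.025872 + 0.058752 = 0.105232 m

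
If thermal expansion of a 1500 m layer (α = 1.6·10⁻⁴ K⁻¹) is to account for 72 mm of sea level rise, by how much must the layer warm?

ΔT = Δh/(αH) = 0.072 / (1.6×10⁻⁴ × 1500) = 0.3000 °C

about 0.30 °C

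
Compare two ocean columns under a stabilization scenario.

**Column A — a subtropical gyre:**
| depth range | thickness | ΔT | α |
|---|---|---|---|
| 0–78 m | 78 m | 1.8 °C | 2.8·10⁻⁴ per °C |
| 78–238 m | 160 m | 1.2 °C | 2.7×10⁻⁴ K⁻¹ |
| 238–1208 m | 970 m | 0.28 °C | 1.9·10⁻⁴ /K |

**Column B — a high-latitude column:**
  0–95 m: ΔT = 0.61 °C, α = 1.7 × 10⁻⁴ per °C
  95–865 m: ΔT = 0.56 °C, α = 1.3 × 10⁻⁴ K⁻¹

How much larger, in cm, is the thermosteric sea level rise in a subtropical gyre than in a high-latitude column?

Δh_A − Δh_B ≈ 7.68 cm

A Layer 1: 2.8×10⁻⁴ × 1.8 × 78 = 0.039312 m
A 160 × 2.7×10⁻⁴ × 1.2 = 0.05184 m
A 1.9×10⁻⁴ × 0.28 × 970 = 0.051604 m
A total: 0.142756 m
B 0–95 m: 95 × 1.7×10⁻⁴ × 0.61 = 0.0098515 m
B Layer 2: 770 × 1.3×10⁻⁴ × 0.56 = 0.056056 m
B total: 0.0659075 m
Difference: 0.142756 − 0.0659075 = 0.0768485 m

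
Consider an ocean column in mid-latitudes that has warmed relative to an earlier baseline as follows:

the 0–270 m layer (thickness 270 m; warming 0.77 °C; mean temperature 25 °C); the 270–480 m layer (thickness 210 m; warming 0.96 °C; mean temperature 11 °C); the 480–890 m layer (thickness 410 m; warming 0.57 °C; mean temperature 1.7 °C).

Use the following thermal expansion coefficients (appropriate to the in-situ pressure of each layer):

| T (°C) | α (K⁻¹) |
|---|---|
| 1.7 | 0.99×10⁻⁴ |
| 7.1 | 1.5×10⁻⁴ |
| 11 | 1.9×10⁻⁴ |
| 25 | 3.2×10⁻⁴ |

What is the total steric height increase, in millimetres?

Layer 1 at 25 °C → α = 3.2×10⁻⁴ K⁻¹
Layer 2 at 11 °C → α = 1.9×10⁻⁴ K⁻¹
Layer 3 at 1.7 °C → α = 0.99×10⁻⁴ K⁻¹
0.77 × 3.2×10⁻⁴ × 270 = 0.066528 m
270–480 m: 1.9×10⁻⁴ × 0.96 × 210 = 0.038304 m
480–890 m: 0.99×10⁻⁴ × 0.57 × 410 = 0.0231363 m
Δh = 0.066528 + 0.038304 + 0.0231363 = 0.1279683 m ≈ 130 mm

about 130 mm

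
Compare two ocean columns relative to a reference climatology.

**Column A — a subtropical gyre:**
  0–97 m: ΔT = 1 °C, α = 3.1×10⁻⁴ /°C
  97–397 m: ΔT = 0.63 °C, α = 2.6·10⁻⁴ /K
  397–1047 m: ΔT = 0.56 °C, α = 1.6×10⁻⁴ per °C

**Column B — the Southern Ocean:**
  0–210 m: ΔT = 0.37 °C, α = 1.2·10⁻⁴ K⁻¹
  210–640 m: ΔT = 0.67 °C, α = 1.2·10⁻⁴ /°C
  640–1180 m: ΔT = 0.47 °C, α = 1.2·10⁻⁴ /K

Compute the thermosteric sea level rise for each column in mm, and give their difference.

A Layer 1: 97 × 1 × 3.1×10⁻⁴ = 0.03007 m
A 0.63 × 2.6×10⁻⁴ × 300 = 0.04914 m
A Layer 3: 0.56 × 650 × 1.6×10⁻⁴ = 0.05824 m
A total: 0.13745 m
B 1.2×10⁻⁴ × 0.37 × 210 = 0.009324 m
B 430 × 1.2×10⁻⁴ × 0.67 = 0.034572 m
B Layer 3: 1.2×10⁻⁴ × 540 × 0.47 = 0.030456 m
B total: 0.074352 m
Difference: 0.13745 − 0.074352 = 0.063098 m

Δh_A ≈ 140 mm, Δh_B ≈ 74 mm; difference ≈ 63 mm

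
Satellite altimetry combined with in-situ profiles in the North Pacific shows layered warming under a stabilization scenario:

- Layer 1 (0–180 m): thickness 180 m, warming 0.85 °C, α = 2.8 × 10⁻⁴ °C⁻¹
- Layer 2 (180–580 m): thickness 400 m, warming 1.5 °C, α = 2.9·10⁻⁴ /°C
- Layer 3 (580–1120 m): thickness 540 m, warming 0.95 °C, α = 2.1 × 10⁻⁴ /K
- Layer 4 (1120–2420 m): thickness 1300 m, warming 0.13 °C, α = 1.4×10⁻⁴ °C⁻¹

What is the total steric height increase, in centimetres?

Δh ≈ 34.8 cm

2.8×10⁻⁴ × 180 × 0.85 = 0.04284 m
180–580 m: 400 × 2.9×10⁻⁴ × 1.5 = 0.17400 m
2.1×10⁻⁴ × 540 × 0.95 = 0.10773 m
1.4×10⁻⁴ × 1300 × 0.13 = 0.02366 m
Δh = 0.04284 + 0.17400 + 0.10773 + 0.02366 = 0.34823 m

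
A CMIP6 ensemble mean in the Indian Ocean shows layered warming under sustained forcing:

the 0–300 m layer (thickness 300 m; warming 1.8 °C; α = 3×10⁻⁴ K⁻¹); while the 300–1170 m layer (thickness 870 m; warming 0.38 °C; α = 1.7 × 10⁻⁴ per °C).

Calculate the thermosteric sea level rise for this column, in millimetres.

0–300 m: 3×10⁻⁴ × 300 × 1.8 = 0.16200 m
300–1170 m: 870 × 1.7×10⁻⁴ × 0.38 = 0.056202 m
Δh = 0.16200 + 0.056202 = 0.218202 m

220 mm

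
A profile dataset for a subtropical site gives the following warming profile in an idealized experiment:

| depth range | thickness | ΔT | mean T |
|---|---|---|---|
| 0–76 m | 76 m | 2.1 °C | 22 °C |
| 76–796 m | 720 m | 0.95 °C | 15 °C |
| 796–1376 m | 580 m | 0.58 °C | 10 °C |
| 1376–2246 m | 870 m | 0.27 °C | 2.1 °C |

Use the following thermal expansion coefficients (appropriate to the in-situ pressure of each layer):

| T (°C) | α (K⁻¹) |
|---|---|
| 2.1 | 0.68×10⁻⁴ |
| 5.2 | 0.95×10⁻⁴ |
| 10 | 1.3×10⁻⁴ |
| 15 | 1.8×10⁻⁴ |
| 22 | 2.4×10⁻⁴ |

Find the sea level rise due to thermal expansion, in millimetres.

Δh = 220 mm

Layer 1 at 22 °C → α = 2.4×10⁻⁴ K⁻¹
Layer 2 at 15 °C → α = 1.8×10⁻⁴ K⁻¹
Layer 3 at 10 °C → α = 1.3×10⁻⁴ K⁻¹
Layer 4 at 2.1 °C → α = 0.68×10⁻⁴ K⁻¹
0–76 m: 2.4×10⁻⁴ × 2.1 × 76 = 0.038304 m
Layer 2: 720 × 1.8×10⁻⁴ × 0.95 = 0.12312 m
796–1376 m: 1.3×10⁻⁴ × 0.58 × 580 = 0.043732 m
Layer 4: 0.27 × 0.68×10⁻⁴ × 870 = 0.0159732 m
Δh = 0.038304 + 0.12312 + 0.043732 + 0.0159732 = 0.2211292 m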